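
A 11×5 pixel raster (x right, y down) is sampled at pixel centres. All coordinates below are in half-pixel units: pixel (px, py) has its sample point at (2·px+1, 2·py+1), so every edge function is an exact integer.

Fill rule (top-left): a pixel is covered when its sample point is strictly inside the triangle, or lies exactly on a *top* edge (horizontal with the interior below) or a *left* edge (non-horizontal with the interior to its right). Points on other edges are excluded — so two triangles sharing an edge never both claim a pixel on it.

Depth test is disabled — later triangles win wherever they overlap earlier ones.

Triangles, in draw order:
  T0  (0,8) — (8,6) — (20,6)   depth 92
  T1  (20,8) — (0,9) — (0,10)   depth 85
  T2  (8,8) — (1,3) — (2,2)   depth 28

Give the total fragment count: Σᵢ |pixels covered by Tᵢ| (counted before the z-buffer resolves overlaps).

T0:
  2·area = 24
  edge (0, 8)→(8, 6): d=(8,-2) top-left  bias=+0
  edge (8, 6)→(20, 6): d=(12,0) top-left  bias=+0
  edge (20, 6)→(0, 8): d=(-20,2) right/bottom  bias=-1
    (2,3)@(5, 7): e=[2,12,10] → X
    (3,3)@(7, 7): e=[6,12,6] → X
    (4,3)@(9, 7): e=[10,12,2] → X
    (5,3)@(11, 7): e=[14,12,-2] → .
    (2,4)@(5, 9): e=[18,36,-30] → .
    (3,4)@(7, 9): e=[22,36,-34] → .
    (4,4)@(9, 9): e=[26,36,-38] → .
  covered (3 px):
    . . . . . . . . . . .
    . . . . . . . . . . .
    . . . . . . . . . . .
    . . X X X . . . . . .
    . . . . . . . . . . .
T1:
  2·area = 20  (B↔C swapped to make it positive)
  edge (20, 8)→(0, 10): d=(-20,2) right/bottom  bias=-1
  edge (0, 10)→(0, 9): d=(0,-1) top-left  bias=+0
  edge (0, 9)→(20, 8): d=(20,-1) top-left  bias=+0
    (0,4)@(1, 9): e=[18,1,1] → X
    (1,4)@(3, 9): e=[14,3,3] → X
    (2,4)@(5, 9): e=[10,5,5] → X
    (3,4)@(7, 9): e=[6,7,7] → X
    (4,4)@(9, 9): e=[2,9,9] → X
    (5,4)@(11, 9): e=[-2,11,11] → .
  covered (5 px):
    . . . . . . . . . . .
    . . . . . . . . . . .
    . . . . . . . . . . .
    . . . . . . . . . . .
    X X X X X . . . . . .
T2:
  2·area = 12
  edge (8, 8)→(1, 3): d=(-7,-5) top-left  bias=+0
  edge (1, 3)→(2, 2): d=(1,-1) top-left  bias=+0
  edge (2, 2)→(8, 8): d=(6,6) right/bottom  bias=-1
    (0,0)@(1, 1): e=[14,-2,0] → .  [on edge]
    (1,0)@(3, 1): e=[24,0,-12] → .  [on edge]
    (0,1)@(1, 3): e=[0,0,12] → X  [on edge]
    (1,1)@(3, 3): e=[10,2,0] → .  [on edge]
    (0,2)@(1, 5): e=[-14,2,24] → .
    (2,2)@(5, 5): e=[6,6,0] → .  [on edge]
    (3,3)@(7, 7): e=[2,10,0] → .  [on edge]
    (4,4)@(9, 9): e=[-2,14,0] → .  [on edge]
  covered (1 px):
    . . . . . . . . . . .
    X . . . . . . . . . .
    . . . . . . . . . . .
    . . . . . . . . . . .
    . . . . . . . . . . .

Answer: 9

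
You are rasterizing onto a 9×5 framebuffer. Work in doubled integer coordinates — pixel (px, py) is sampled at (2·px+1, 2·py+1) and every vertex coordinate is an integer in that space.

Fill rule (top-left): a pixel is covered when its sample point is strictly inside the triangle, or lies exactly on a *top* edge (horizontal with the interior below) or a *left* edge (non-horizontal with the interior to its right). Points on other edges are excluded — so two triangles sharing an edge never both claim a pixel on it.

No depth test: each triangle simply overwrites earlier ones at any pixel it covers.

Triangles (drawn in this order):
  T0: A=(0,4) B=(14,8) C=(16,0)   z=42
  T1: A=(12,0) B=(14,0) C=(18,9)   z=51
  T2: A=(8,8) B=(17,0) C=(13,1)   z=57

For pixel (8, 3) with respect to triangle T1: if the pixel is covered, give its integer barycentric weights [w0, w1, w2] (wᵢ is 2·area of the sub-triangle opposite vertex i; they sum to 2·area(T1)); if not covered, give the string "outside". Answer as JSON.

T0:
  2·area = 120  (B↔C swapped to make it positive)
  edge (0, 4)→(16, 0): d=(16,-4) top-left  bias=+0
  edge (16, 0)→(14, 8): d=(-2,8) right/bottom  bias=-1
  edge (14, 8)→(0, 4): d=(-14,-4) top-left  bias=+0
    (6,0)@(13, 1): e=[4,22,94] → X
    (7,0)@(15, 1): e=[12,6,102] → X
    (8,0)@(17, 1): e=[20,-10,110] → .
    (2,1)@(5, 3): e=[4,82,34] → X
    (3,1)@(7, 3): e=[12,66,42] → X
    (4,1)@(9, 3): e=[20,50,50] → X
    (5,1)@(11, 3): e=[28,34,58] → X
    (8,1)@(17, 3): e=[52,-14,82] → .
    (2,2)@(5, 5): e=[36,78,6] → X
    (7,2)@(15, 5): e=[76,-2,46] → .
    (2,3)@(5, 7): e=[68,74,-22] → .
    (3,3)@(7, 7): e=[76,58,-14] → .
  covered (15 px):
    . . . . . . X X .
    . . X X X X X X .
    . . X X X X X . .
    . . . . . X X . .
    . . . . . . . . .
T1:
  2·area = 18
  edge (12, 0)→(14, 0): d=(2,0) top-left  bias=+0
  edge (14, 0)→(18, 9): d=(4,9) right/bottom  bias=-1
  edge (18, 9)→(12, 0): d=(-6,-9) top-left  bias=+0
    (6,0)@(13, 1): e=[2,13,3] → X
    (7,0)@(15, 1): e=[2,-5,21] → .
    (6,1)@(13, 3): e=[6,21,-9] → .
    (7,1)@(15, 3): e=[6,3,9] → X
    (8,1)@(17, 3): e=[6,-15,27] → .
    (7,2)@(15, 5): e=[10,11,-3] → .
    (8,3)@(17, 7): e=[14,1,3] → X
    (8,4)@(17, 9): e=[18,9,-9] → .
  covered (3 px):
    . . . . . . X . .
    . . . . . . . X .
    . . . . . . . . .
    . . . . . . . . X
    . . . . . . . . .
T2:
  2·area = 23  (B↔C swapped to make it positive)
  edge (8, 8)→(13, 1): d=(5,-7) top-left  bias=+0
  edge (13, 1)→(17, 0): d=(4,-1) top-left  bias=+0
  edge (17, 0)→(8, 8): d=(-9,8) right/bottom  bias=-1
    (6,0)@(13, 1): e=[0,0,23] → X  [on edge]
    (7,0)@(15, 1): e=[14,2,7] → X
    (8,0)@(17, 1): e=[28,4,-9] → .
    (2,1)@(5, 3): e=[-46,0,69] → .  [on edge]
    (6,1)@(13, 3): e=[10,8,5] → X
    (7,1)@(15, 3): e=[24,10,-11] → .
    (5,2)@(11, 5): e=[6,14,3] → X
    (6,2)@(13, 5): e=[20,16,-13] → .
    (4,3)@(9, 7): e=[2,20,1] → X
    (5,3)@(11, 7): e=[16,22,-15] → .
    (4,4)@(9, 9): e=[12,28,-17] → .
  covered (5 px):
    . . . . . . X X .
    . . . . . . X . .
    . . . . . X . . .
    . . . . X . . . .
    . . . . . . . . .

Final: [1,3,14]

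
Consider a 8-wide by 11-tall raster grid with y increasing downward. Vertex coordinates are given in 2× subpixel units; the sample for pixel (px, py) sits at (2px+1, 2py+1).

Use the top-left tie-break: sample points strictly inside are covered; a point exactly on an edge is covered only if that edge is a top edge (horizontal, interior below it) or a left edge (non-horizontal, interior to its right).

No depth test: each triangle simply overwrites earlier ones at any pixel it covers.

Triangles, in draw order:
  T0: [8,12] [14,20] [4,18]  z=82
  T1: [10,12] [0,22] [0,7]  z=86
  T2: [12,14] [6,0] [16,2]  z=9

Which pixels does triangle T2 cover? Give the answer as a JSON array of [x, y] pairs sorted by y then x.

T0:
  2·area = 68
  edge (8, 12)→(14, 20): d=(6,8) right/bottom  bias=-1
  edge (14, 20)→(4, 18): d=(-10,-2) top-left  bias=+0
  edge (4, 18)→(8, 12): d=(4,-6) top-left  bias=+0
    (3,7)@(7, 15): e=[26,36,6] → X
    (4,7)@(9, 15): e=[10,40,18] → X
    (5,7)@(11, 15): e=[-6,44,30] → .
    (2,8)@(5, 17): e=[54,12,2] → X
    (5,8)@(11, 17): e=[6,24,38] → X
    (6,8)@(13, 17): e=[-10,28,50] → .
    (2,9)@(5, 19): e=[66,-8,10] → .
    (3,9)@(7, 19): e=[50,-4,22] → .
    (4,9)@(9, 19): e=[34,0,34] → X  [on edge]
    (6,9)@(13, 19): e=[2,8,58] → X
    (7,9)@(15, 19): e=[-14,12,70] → .
    (4,10)@(9, 21): e=[46,-20,42] → .
  covered (9 px):
    . . . . . . . .
    . . . . . . . .
    . . . . . . . .
    . . . . . . . .
    . . . . . . . .
    . . . . . . . .
    . . . . . . . .
    . . . X X . . .
    . . X X X X . .
    . . . . X X X .
    . . . . . . . .
T1:
  2·area = 150
  edge (10, 12)→(0, 22): d=(-10,10) right/bottom  bias=-1
  edge (0, 22)→(0, 7): d=(0,-15) top-left  bias=+0
  edge (0, 7)→(10, 12): d=(10,5) right/bottom  bias=-1
    (7,3)@(15, 7): e=[0,225,-75] → .  [on edge]
    (0,4)@(1, 9): e=[120,15,15] → X
    (1,4)@(3, 9): e=[100,45,5] → X
    (2,4)@(5, 9): e=[80,75,-5] → .
    (6,4)@(13, 9): e=[0,195,-45] → .  [on edge]
    (0,5)@(1, 11): e=[100,15,35] → X
    (2,5)@(5, 11): e=[60,75,15] → X
    (3,5)@(7, 11): e=[40,105,5] → X
    (4,5)@(9, 11): e=[20,135,-5] → .
    (5,5)@(11, 11): e=[0,165,-15] → .  [on edge]
    (0,6)@(1, 13): e=[80,15,55] → X
    (4,6)@(9, 13): e=[0,135,15] → .  [on edge]
    (3,7)@(7, 15): e=[0,105,45] → .  [on edge]
    (2,8)@(5, 17): e=[0,75,75] → .  [on edge]
    (1,9)@(3, 19): e=[0,45,105] → .  [on edge]
    (0,10)@(1, 21): e=[0,15,135] → .  [on edge]
  covered (16 px):
    . . . . . . . .
    . . . . . . . .
    . . . . . . . .
    . . . . . . . .
    X X . . . . . .
    X X X X . . . .
    X X X X . . . .
    X X X . . . . .
    X X . . . . . .
    X . . . . . . .
    . . . . . . . .
T2:
  2·area = 128
  edge (12, 14)→(6, 0): d=(-6,-14) top-left  bias=+0
  edge (6, 0)→(16, 2): d=(10,2) right/bottom  bias=-1
  edge (16, 2)→(12, 14): d=(-4,12) right/bottom  bias=-1
    (3,0)@(7, 1): e=[8,8,112] → X
    (4,0)@(9, 1): e=[36,4,88] → X
    (5,0)@(11, 1): e=[64,0,64] → .  [on edge]
    (3,1)@(7, 3): e=[-4,28,104] → .
    (4,1)@(9, 3): e=[24,24,80] → X
    (5,1)@(11, 3): e=[52,20,56] → X
    (6,1)@(13, 3): e=[80,16,32] → X
    (7,1)@(15, 3): e=[108,12,8] → X
    (4,2)@(9, 5): e=[12,44,72] → X
    (7,2)@(15, 5): e=[96,32,0] → .  [on edge]
    (4,3)@(9, 7): e=[0,64,64] → X  [on edge]
    (7,3)@(15, 7): e=[84,52,-8] → .
    (6,5)@(13, 11): e=[32,96,0] → .  [on edge]
    (5,8)@(11, 17): e=[-32,160,0] → .  [on edge]
    (7,10)@(15, 21): e=[0,192,-64] → .  [on edge]
  covered (15 px):
    . . . X X . . .
    . . . . X X X X
    . . . . X X X .
    . . . . X X X .
    . . . . . X X .
    . . . . . X . .
    . . . . . . . .
    . . . . . . . .
    . . . . . . . .
    . . . . . . . .
    . . . . . . . .

Answer: [[3,0],[4,0],[4,1],[5,1],[6,1],[7,1],[4,2],[5,2],[6,2],[4,3],[5,3],[6,3],[5,4],[6,4],[5,5]]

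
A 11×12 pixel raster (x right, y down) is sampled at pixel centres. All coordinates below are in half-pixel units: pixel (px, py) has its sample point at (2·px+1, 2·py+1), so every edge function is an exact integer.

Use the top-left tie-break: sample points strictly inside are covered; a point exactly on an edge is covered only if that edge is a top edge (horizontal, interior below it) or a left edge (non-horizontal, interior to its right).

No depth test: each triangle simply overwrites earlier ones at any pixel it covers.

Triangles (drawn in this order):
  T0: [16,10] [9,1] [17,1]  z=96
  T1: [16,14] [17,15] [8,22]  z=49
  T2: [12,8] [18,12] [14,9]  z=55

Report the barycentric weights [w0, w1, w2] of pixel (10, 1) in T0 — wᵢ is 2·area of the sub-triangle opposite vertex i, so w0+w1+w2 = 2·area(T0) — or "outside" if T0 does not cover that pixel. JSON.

T0:
  2·area = 72
  edge (16, 10)→(9, 1): d=(-7,-9) top-left  bias=+0
  edge (9, 1)→(17, 1): d=(8,0) top-left  bias=+0
  edge (17, 1)→(16, 10): d=(-1,9) right/bottom  bias=-1
    (0,0)@(1, 1): e=[-72,0,144] → .  [on edge]
    (1,0)@(3, 1): e=[-54,0,126] → .  [on edge]
    (2,0)@(5, 1): e=[-36,0,108] → .  [on edge]
    (3,0)@(7, 1): e=[-18,0,90] → .  [on edge]
    (4,0)@(9, 1): e=[0,0,72] → X  [on edge]
    (5,0)@(11, 1): e=[18,0,54] → X  [on edge]
    (6,0)@(13, 1): e=[36,0,36] → X  [on edge]
    (7,0)@(15, 1): e=[54,0,18] → X  [on edge]
    (8,0)@(17, 1): e=[72,0,0] → .  [on edge]
    (9,0)@(19, 1): e=[90,0,-18] → .  [on edge]
    (10,0)@(21, 1): e=[108,0,-36] → .  [on edge]
    (4,1)@(9, 3): e=[-14,16,70] → .
    (7,9)@(15, 19): e=[-72,144,0] → .  [on edge]
  covered (10 px):
    . . . . X X X X . . .
    . . . . . X X X . . .
    . . . . . . X X . . .
    . . . . . . . X . . .
    . . . . . . . . . . .
    . . . . . . . . . . .
    . . . . . . . . . . .
    . . . . . . . . . . .
    . . . . . . . . . . .
    . . . . . . . . . . .
    . . . . . . . . . . .
    . . . . . . . . . . .
T1:
  2·area = 16
  edge (16, 14)→(17, 15): d=(1,1) right/bottom  bias=-1
  edge (17, 15)→(8, 22): d=(-9,7) right/bottom  bias=-1
  edge (8, 22)→(16, 14): d=(8,-8) top-left  bias=+0
    (1,0)@(3, 1): e=[0,224,-208] → .  [on edge]
    (2,1)@(5, 3): e=[0,192,-176] → .  [on edge]
    (3,2)@(7, 5): e=[0,160,-144] → .  [on edge]
    (4,3)@(9, 7): e=[0,128,-112] → .  [on edge]
    (5,4)@(11, 9): e=[0,96,-80] → .  [on edge]
    (10,4)@(21, 9): e=[-10,26,0] → .  [on edge]
    (6,5)@(13, 11): e=[0,64,-48] → .  [on edge]
    (9,5)@(19, 11): e=[-6,22,0] → .  [on edge]
    (7,6)@(15, 13): e=[0,32,-16] → .  [on edge]
    (8,6)@(17, 13): e=[-2,18,0] → .  [on edge]
    (7,7)@(15, 15): e=[2,14,0] → X  [on edge]
    (8,7)@(17, 15): e=[0,0,16] → .  [on edge]
    (6,8)@(13, 17): e=[6,10,0] → X  [on edge]
    (9,8)@(19, 17): e=[0,-32,48] → .  [on edge]
    (5,9)@(11, 19): e=[10,6,0] → X  [on edge]
    (10,9)@(21, 19): e=[0,-64,80] → .  [on edge]
    (4,10)@(9, 21): e=[14,2,0] → X  [on edge]
    (3,11)@(7, 23): e=[18,-2,0] → .  [on edge]
  covered (4 px):
    . . . . . . . . . . .
    . . . . . . . . . . .
    . . . . . . . . . . .
    . . . . . . . . . . .
    . . . . . . . . . . .
    . . . . . . . . . . .
    . . . . . . . . . . .
    . . . . . . . X . . .
    . . . . . . X . . . .
    . . . . . X . . . . .
    . . . . X . . . . . .
    . . . . . . . . . . .
T2:
  2·area = 2  (B↔C swapped to make it positive)
  edge (12, 8)→(14, 9): d=(2,1) right/bottom  bias=-1
  edge (14, 9)→(18, 12): d=(4,3) right/bottom  bias=-1
  edge (18, 12)→(12, 8): d=(-6,-4) top-left  bias=+0
  covered (0 px):
    . . . . . . . . . . .
    . . . . . . . . . . .
    . . . . . . . . . . .
    . . . . . . . . . . .
    . . . . . . . . . . .
    . . . . . . . . . . .
    . . . . . . . . . . .
    . . . . . . . . . . .
    . . . . . . . . . . .
    . . . . . . . . . . .
    . . . . . . . . . . .
    . . . . . . . . . . .

Answer: "outside"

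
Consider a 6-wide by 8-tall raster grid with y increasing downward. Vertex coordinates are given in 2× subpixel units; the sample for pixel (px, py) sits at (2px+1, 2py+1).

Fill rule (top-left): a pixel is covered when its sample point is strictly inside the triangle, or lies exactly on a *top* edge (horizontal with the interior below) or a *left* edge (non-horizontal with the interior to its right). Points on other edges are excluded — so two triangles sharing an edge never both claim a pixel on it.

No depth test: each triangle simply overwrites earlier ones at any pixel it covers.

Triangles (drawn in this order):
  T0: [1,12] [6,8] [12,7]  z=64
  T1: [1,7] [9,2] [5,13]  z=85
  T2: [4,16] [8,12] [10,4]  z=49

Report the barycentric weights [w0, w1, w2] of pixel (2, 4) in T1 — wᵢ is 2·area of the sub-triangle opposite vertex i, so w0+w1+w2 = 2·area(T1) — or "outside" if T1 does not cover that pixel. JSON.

T0:
  2·area = 19
  edge (1, 12)→(6, 8): d=(5,-4) top-left  bias=+0
  edge (6, 8)→(12, 7): d=(6,-1) top-left  bias=+0
  edge (12, 7)→(1, 12): d=(-11,5) right/bottom  bias=-1
    (2,4)@(5, 9): e=[1,5,13] → █
    (3,4)@(7, 9): e=[9,7,3] → █
    (4,4)@(9, 9): e=[17,9,-7] → ·
    (1,5)@(3, 11): e=[3,15,1] → █
    (2,5)@(5, 11): e=[11,17,-9] → ·
    (3,5)@(7, 11): e=[19,19,-19] → ·
    (1,6)@(3, 13): e=[13,27,-21] → ·
  covered (3 px):
    · · · · · ·
    · · · · · ·
    · · · · · ·
    · · · · · ·
    · · █ █ · ·
    · █ · · · ·
    · · · · · ·
    · · · · · ·
T1:
  2·area = 68
  edge (1, 7)→(9, 2): d=(8,-5) top-left  bias=+0
  edge (9, 2)→(5, 13): d=(-4,11) right/bottom  bias=-1
  edge (5, 13)→(1, 7): d=(-4,-6) top-left  bias=+0
    (2,2)@(5, 5): e=[4,32,32] → █
    (3,2)@(7, 5): e=[14,10,44] → █
    (4,2)@(9, 5): e=[24,-12,56] → ·
    (0,3)@(1, 7): e=[0,68,0] → █  [on edge]
    (1,3)@(3, 7): e=[10,46,12] → █
    (4,3)@(9, 7): e=[40,-20,48] → ·
    (0,4)@(1, 9): e=[16,60,-8] → ·
    (1,4)@(3, 9): e=[26,38,4] → █
    (3,4)@(7, 9): e=[46,-6,28] → ·
    (1,5)@(3, 11): e=[42,30,-4] → ·
    (2,5)@(5, 11): e=[52,8,8] → █
    (3,5)@(7, 11): e=[62,-14,20] → ·
    (2,6)@(5, 13): e=[68,0,0] → ·  [on edge]
  covered (9 px):
    · · · · · ·
    · · · · · ·
    · · █ █ · ·
    █ █ █ █ · ·
    · █ █ · · ·
    · · █ · · ·
    · · · · · ·
    · · · · · ·
T2:
  2·area = 24  (B↔C swapped to make it positive)
  edge (4, 16)→(10, 4): d=(6,-12) top-left  bias=+0
  edge (10, 4)→(8, 12): d=(-2,8) right/bottom  bias=-1
  edge (8, 12)→(4, 16): d=(-4,4) right/bottom  bias=-1
    (4,3)@(9, 7): e=[6,2,16] → █
    (5,3)@(11, 7): e=[30,-14,8] → ·
    (4,4)@(9, 9): e=[18,-2,8] → ·
    (5,4)@(11, 9): e=[42,-18,0] → ·  [on edge]
    (3,5)@(7, 11): e=[6,10,8] → █
    (4,5)@(9, 11): e=[30,-6,0] → ·  [on edge]
    (3,6)@(7, 13): e=[18,6,0] → ·  [on edge]
    (2,7)@(5, 15): e=[6,18,0] → ·  [on edge]
  covered (2 px):
    · · · · · ·
    · · · · · ·
    · · · · · ·
    · · · · █ ·
    · · · · · ·
    · · · █ · ·
    · · · · · ·
    · · · · · ·

Final: [16,16,36]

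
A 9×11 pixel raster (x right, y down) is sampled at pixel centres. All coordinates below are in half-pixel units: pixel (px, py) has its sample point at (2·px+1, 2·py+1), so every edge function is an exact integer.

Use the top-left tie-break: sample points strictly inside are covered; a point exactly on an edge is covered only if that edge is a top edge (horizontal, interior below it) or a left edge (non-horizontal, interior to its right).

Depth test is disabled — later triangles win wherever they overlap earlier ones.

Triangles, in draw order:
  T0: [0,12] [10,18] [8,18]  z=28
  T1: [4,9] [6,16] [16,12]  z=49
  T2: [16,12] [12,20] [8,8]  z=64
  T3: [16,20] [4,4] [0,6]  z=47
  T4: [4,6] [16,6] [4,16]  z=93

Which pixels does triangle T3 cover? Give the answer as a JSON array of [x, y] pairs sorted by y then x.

T0:
  2·area = 12
  edge (0, 12)→(10, 18): d=(10,6) right/bottom  bias=-1
  edge (10, 18)→(8, 18): d=(-2,0) right/bottom  bias=-1
  edge (8, 18)→(0, 12): d=(-8,-6) top-left  bias=+0
    (2,7)@(5, 15): e=[0,6,6] → .  [on edge]
    (3,8)@(7, 17): e=[8,2,2] → X
    (4,8)@(9, 17): e=[-4,2,14] → .
    (3,9)@(7, 19): e=[28,-2,-14] → .
    (7,10)@(15, 21): e=[0,-6,18] → .  [on edge]
  covered (1 px):
    . . . . . . . . .
    . . . . . . . . .
    . . . . . . . . .
    . . . . . . . . .
    . . . . . . . . .
    . . . . . . . . .
    . . . . . . . . .
    . . . . . . . . .
    . . . X . . . . .
    . . . . . . . . .
    . . . . . . . . .
T1:
  2·area = 78  (B↔C swapped to make it positive)
  edge (4, 9)→(16, 12): d=(12,3) right/bottom  bias=-1
  edge (16, 12)→(6, 16): d=(-10,4) right/bottom  bias=-1
  edge (6, 16)→(4, 9): d=(-2,-7) top-left  bias=+0
    (2,5)@(5, 11): e=[21,54,3] → X
    (3,5)@(7, 11): e=[15,46,17] → X
    (4,5)@(9, 11): e=[9,38,31] → X
    (5,5)@(11, 11): e=[3,30,45] → X
    (6,5)@(13, 11): e=[-3,22,59] → .
    (2,6)@(5, 13): e=[45,34,-1] → .
    (3,6)@(7, 13): e=[39,26,13] → X
    (6,6)@(13, 13): e=[21,2,55] → X
    (7,6)@(15, 13): e=[15,-6,69] → .
    (3,7)@(7, 15): e=[63,6,9] → X
    (4,7)@(9, 15): e=[57,-2,23] → .
    (5,7)@(11, 15): e=[51,-10,37] → .
  covered (9 px):
    . . . . . . . . .
    . . . . . . . . .
    . . . . . . . . .
    . . . . . . . . .
    . . . . . . . . .
    . . X X X X . . .
    . . . X X X X . .
    . . . X . . . . .
    . . . . . . . . .
    . . . . . . . . .
    . . . . . . . . .
T2:
  2·area = 80
  edge (16, 12)→(12, 20): d=(-4,8) right/bottom  bias=-1
  edge (12, 20)→(8, 8): d=(-4,-12) top-left  bias=+0
  edge (8, 8)→(16, 12): d=(8,4) right/bottom  bias=-1
    (3,2)@(7, 5): e=[100,0,-20] → .  [on edge]
    (4,4)@(9, 9): e=[68,8,4] → X
    (5,4)@(11, 9): e=[52,32,-4] → .
    (4,5)@(9, 11): e=[60,0,20] → X  [on edge]
    (5,5)@(11, 11): e=[44,24,12] → X
    (6,5)@(13, 11): e=[28,48,4] → X
    (7,5)@(15, 11): e=[12,72,-4] → .
    (4,6)@(9, 13): e=[52,-8,36] → .
    (5,6)@(11, 13): e=[36,16,28] → X
    (7,6)@(15, 13): e=[4,64,12] → X
    (8,6)@(17, 13): e=[-12,88,4] → .
    (5,7)@(11, 15): e=[28,8,44] → X
    (5,8)@(11, 17): e=[20,0,60] → X  [on edge]
  covered (11 px):
    . . . . . . . . .
    . . . . . . . . .
    . . . . . . . . .
    . . . . . . . . .
    . . . . X . . . .
    . . . . X X X . .
    . . . . . X X X .
    . . . . . X X . .
    . . . . . X X . .
    . . . . . . . . .
    . . . . . . . . .
T3:
  2·area = 88  (B↔C swapped to make it positive)
  edge (16, 20)→(0, 6): d=(-16,-14) top-left  bias=+0
  edge (0, 6)→(4, 4): d=(4,-2) top-left  bias=+0
  edge (4, 4)→(16, 20): d=(12,16) right/bottom  bias=-1
    (1,2)@(3, 5): e=[58,2,28] → X
    (2,2)@(5, 5): e=[86,6,-4] → .
    (1,3)@(3, 7): e=[26,10,52] → X
    (2,3)@(5, 7): e=[54,14,20] → X
    (3,3)@(7, 7): e=[82,18,-12] → .
    (1,4)@(3, 9): e=[-6,18,76] → .
    (2,4)@(5, 9): e=[22,22,44] → X
    (3,4)@(7, 9): e=[50,26,12] → X
    (4,4)@(9, 9): e=[78,30,-20] → .
    (2,5)@(5, 11): e=[-10,30,68] → .
    (3,5)@(7, 11): e=[18,34,36] → X
    (4,5)@(9, 11): e=[46,38,4] → X
  covered (11 px):
    . . . . . . . . .
    . . . . . . . . .
    . X . . . . . . .
    . X X . . . . . .
    . . X X . . . . .
    . . . X X . . . .
    . . . . X . . . .
    . . . . . X . . .
    . . . . . . X . .
    . . . . . . . X .
    . . . . . . . . .
T4:
  2·area = 120
  edge (4, 6)→(16, 6): d=(12,0) top-left  bias=+0
  edge (16, 6)→(4, 16): d=(-12,10) right/bottom  bias=-1
  edge (4, 16)→(4, 6): d=(0,-10) top-left  bias=+0
    (2,3)@(5, 7): e=[12,98,10] → X
    (3,3)@(7, 7): e=[12,78,30] → X
    (4,3)@(9, 7): e=[12,58,50] → X
    (5,3)@(11, 7): e=[12,38,70] → X
    (6,3)@(13, 7): e=[12,18,90] → X
    (7,3)@(15, 7): e=[12,-2,110] → .
    (2,4)@(5, 9): e=[36,74,10] → X
    (6,4)@(13, 9): e=[36,-6,90] → .
    (2,5)@(5, 11): e=[60,50,10] → X
    (5,5)@(11, 11): e=[60,-10,70] → .
    (2,6)@(5, 13): e=[84,26,10] → X
    (4,6)@(9, 13): e=[84,-14,50] → .
  covered (15 px):
    . . . . . . . . .
    . . . . . . . . .
    . . . . . . . . .
    . . X X X X X . .
    . . X X X X . . .
    . . X X X . . . .
    . . X X . . . . .
    . . X . . . . . .
    . . . . . . . . .
    . . . . . . . . .
    . . . . . . . . .

Result: [[1,2],[1,3],[2,3],[2,4],[3,4],[3,5],[4,5],[4,6],[5,7],[6,8],[7,9]]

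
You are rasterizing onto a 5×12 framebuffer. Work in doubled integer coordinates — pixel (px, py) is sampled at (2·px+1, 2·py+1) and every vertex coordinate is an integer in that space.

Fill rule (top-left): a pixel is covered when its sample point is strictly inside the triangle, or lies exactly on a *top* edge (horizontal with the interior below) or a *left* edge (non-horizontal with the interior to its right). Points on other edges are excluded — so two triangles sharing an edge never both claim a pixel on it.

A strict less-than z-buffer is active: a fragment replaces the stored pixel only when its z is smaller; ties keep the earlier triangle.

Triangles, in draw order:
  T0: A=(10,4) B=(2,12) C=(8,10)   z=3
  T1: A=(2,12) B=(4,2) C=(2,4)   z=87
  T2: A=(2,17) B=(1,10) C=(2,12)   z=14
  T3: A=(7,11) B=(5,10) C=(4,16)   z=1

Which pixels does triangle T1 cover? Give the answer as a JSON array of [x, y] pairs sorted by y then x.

T0:
  2·area = 32  (B↔C swapped to make it positive)
  edge (10, 4)→(8, 10): d=(-2,6) right/bottom  bias=-1
  edge (8, 10)→(2, 12): d=(-6,2) right/bottom  bias=-1
  edge (2, 12)→(10, 4): d=(8,-8) top-left  bias=+0
    (4,2)@(9, 5): e=[4,28,0] → X  [on edge]
    (3,3)@(7, 7): e=[12,20,0] → X  [on edge]
    (4,3)@(9, 7): e=[0,16,16] → .  [on edge]
    (2,4)@(5, 9): e=[20,12,0] → X  [on edge]
    (4,4)@(9, 9): e=[-4,4,32] → .
    (1,5)@(3, 11): e=[28,4,0] → X  [on edge]
    (2,5)@(5, 11): e=[16,0,16] → .  [on edge]
    (3,5)@(7, 11): e=[4,-4,32] → .
    (0,6)@(1, 13): e=[36,-4,0] → .  [on edge]
    (1,6)@(3, 13): e=[24,-8,16] → .
    (3,6)@(7, 13): e=[0,-16,48] → .  [on edge]
    (2,9)@(5, 19): e=[0,-48,80] → .  [on edge]
  covered (5 px):
    . . . . .
    . . . . .
    . . . . X
    . . . X .
    . . X X .
    . X . . .
    . . . . .
    . . . . .
    . . . . .
    . . . . .
    . . . . .
    . . . . .
T1:
  2·area = 16  (B↔C swapped to make it positive)
  edge (2, 12)→(2, 4): d=(0,-8) top-left  bias=+0
  edge (2, 4)→(4, 2): d=(2,-2) top-left  bias=+0
  edge (4, 2)→(2, 12): d=(-2,10) right/bottom  bias=-1
    (2,0)@(5, 1): e=[24,0,-8] → .  [on edge]
    (1,1)@(3, 3): e=[8,0,8] → X  [on edge]
    (2,1)@(5, 3): e=[24,4,-12] → .
    (0,2)@(1, 5): e=[-8,0,24] → .  [on edge]
    (1,2)@(3, 5): e=[8,4,4] → X
    (2,2)@(5, 5): e=[24,8,-16] → .
    (1,3)@(3, 7): e=[8,8,0] → .  [on edge]
    (0,8)@(1, 17): e=[-8,24,0] → .  [on edge]
  covered (2 px):
    . . . . .
    . X . . .
    . X . . .
    . . . . .
    . . . . .
    . . . . .
    . . . . .
    . . . . .
    . . . . .
    . . . . .
    . . . . .
    . . . . .
T2:
  2·area = 5
  edge (2, 17)→(1, 10): d=(-1,-7) top-left  bias=+0
  edge (1, 10)→(2, 12): d=(1,2) right/bottom  bias=-1
  edge (2, 12)→(2, 17): d=(0,5) right/bottom  bias=-1
  covered (0 px):
    . . . . .
    . . . . .
    . . . . .
    . . . . .
    . . . . .
    . . . . .
    . . . . .
    . . . . .
    . . . . .
    . . . . .
    . . . . .
    . . . . .
T3:
  2·area = 13  (B↔C swapped to make it positive)
  edge (7, 11)→(4, 16): d=(-3,5) right/bottom  bias=-1
  edge (4, 16)→(5, 10): d=(1,-6) top-left  bias=+0
  edge (5, 10)→(7, 11): d=(2,1) right/bottom  bias=-1
    (1,4)@(3, 9): e=[26,-13,0] → .  [on edge]
    (2,5)@(5, 11): e=[10,1,2] → X
    (3,5)@(7, 11): e=[0,13,0] → .  [on edge]
    (2,6)@(5, 13): e=[4,3,6] → X
    (3,6)@(7, 13): e=[-6,15,4] → .
    (2,7)@(5, 15): e=[-2,5,10] → .
    (0,10)@(1, 21): e=[0,-13,26] → .  [on edge]
  covered (2 px):
    . . . . .
    . . . . .
    . . . . .
    . . . . .
    . . . . .
    . . X . .
    . . X . .
    . . . . .
    . . . . .
    . . . . .
    . . . . .
    . . . . .

Final: [[1,1],[1,2]]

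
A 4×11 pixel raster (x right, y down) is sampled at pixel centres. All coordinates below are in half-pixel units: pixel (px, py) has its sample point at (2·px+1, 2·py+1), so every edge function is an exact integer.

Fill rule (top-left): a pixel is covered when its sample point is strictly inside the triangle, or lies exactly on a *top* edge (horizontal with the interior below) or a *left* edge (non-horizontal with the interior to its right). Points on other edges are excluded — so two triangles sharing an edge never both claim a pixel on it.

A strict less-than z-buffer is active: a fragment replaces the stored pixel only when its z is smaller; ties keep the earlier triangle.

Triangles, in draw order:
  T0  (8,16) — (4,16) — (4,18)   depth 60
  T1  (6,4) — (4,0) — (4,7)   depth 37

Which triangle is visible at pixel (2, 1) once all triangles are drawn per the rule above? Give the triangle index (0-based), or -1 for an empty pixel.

T0:
  2·area = 8  (B↔C swapped to make it positive)
  edge (8, 16)→(4, 18): d=(-4,2) right/bottom  bias=-1
  edge (4, 18)→(4, 16): d=(0,-2) top-left  bias=+0
  edge (4, 16)→(8, 16): d=(4,0) top-left  bias=+0
    (2,8)@(5, 17): e=[2,2,4] → █
    (3,8)@(7, 17): e=[-2,6,4] → ·
    (2,9)@(5, 19): e=[-6,2,12] → ·
  covered (1 px):
    · · · ·
    · · · ·
    · · · ·
    · · · ·
    · · · ·
    · · · ·
    · · · ·
    · · · ·
    · · █ ·
    · · · ·
    · · · ·
T1:
  2·area = 14  (B↔C swapped to make it positive)
  edge (6, 4)→(4, 7): d=(-2,3) right/bottom  bias=-1
  edge (4, 7)→(4, 0): d=(0,-7) top-left  bias=+0
  edge (4, 0)→(6, 4): d=(2,4) right/bottom  bias=-1
    (2,1)@(5, 3): e=[5,7,2] → █
    (3,1)@(7, 3): e=[-1,21,-6] → ·
    (2,2)@(5, 5): e=[1,7,6] → █
    (3,2)@(7, 5): e=[-5,21,-2] → ·
    (2,3)@(5, 7): e=[-3,7,10] → ·
  covered (2 px):
    · · · ·
    · · █ ·
    · · █ ·
    · · · ·
    · · · ·
    · · · ·
    · · · ·
    · · · ·
    · · · ·
    · · · ·
    · · · ·

Z-buffer (winner per pixel, '.' = empty):
  . . . .
  . . 1 .
  . . 1 .
  . . . .
  . . . .
  . . . .
  . . . .
  . . . .
  . . 0 .
  . . . .
  . . . .

Final: 1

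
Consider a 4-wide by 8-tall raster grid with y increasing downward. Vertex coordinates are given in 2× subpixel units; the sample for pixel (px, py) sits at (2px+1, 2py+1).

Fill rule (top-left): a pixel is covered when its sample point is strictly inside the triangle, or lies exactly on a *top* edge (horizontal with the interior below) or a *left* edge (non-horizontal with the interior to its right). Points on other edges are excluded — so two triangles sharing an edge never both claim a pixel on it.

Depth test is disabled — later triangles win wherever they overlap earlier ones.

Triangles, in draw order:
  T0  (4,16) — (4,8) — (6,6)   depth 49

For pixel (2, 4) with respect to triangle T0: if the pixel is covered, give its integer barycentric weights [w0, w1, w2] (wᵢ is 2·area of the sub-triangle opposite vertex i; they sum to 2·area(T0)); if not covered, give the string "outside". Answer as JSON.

T0:
  2·area = 16
  edge (4, 16)→(4, 8): d=(0,-8) top-left  bias=+0
  edge (4, 8)→(6, 6): d=(2,-2) top-left  bias=+0
  edge (6, 6)→(4, 16): d=(-2,10) right/bottom  bias=-1
    (3,0)@(7, 1): e=[24,-8,0] → ·  [on edge]
    (3,2)@(7, 5): e=[24,0,-8] → ·  [on edge]
    (2,3)@(5, 7): e=[8,0,8] → █  [on edge]
    (3,3)@(7, 7): e=[24,4,-12] → ·
    (1,4)@(3, 9): e=[-8,0,24] → ·  [on edge]
    (2,4)@(5, 9): e=[8,4,4] → █
    (3,4)@(7, 9): e=[24,8,-16] → ·
    (0,5)@(1, 11): e=[-24,0,40] → ·  [on edge]
    (2,5)@(5, 11): e=[8,8,0] → ·  [on edge]
  covered (2 px):
    · · · ·
    · · · ·
    · · · ·
    · · █ ·
    · · █ ·
    · · · ·
    · · · ·
    · · · ·

Answer: [4,4,8]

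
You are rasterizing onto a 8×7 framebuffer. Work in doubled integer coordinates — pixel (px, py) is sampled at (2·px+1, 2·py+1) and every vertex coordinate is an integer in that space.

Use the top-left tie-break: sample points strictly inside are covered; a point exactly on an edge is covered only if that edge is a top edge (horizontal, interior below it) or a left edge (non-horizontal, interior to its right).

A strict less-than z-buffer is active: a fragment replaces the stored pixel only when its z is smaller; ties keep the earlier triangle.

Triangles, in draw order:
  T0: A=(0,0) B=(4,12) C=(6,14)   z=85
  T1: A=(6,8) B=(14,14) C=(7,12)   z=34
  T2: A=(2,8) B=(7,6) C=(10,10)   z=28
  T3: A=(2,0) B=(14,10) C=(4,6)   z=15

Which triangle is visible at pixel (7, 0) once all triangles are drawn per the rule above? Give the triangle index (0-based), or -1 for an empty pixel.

T0:
  2·area = 16  (B↔C swapped to make it positive)
  edge (0, 0)→(6, 14): d=(6,14) right/bottom  bias=-1
  edge (6, 14)→(4, 12): d=(-2,-2) top-left  bias=+0
  edge (4, 12)→(0, 0): d=(-4,-12) top-left  bias=+0
    (0,1)@(1, 3): e=[4,12,0] → X  [on edge]
    (1,1)@(3, 3): e=[-24,16,24] → .
    (0,2)@(1, 5): e=[16,8,-8] → .
    (1,3)@(3, 7): e=[0,8,8] → .  [on edge]
    (0,4)@(1, 9): e=[40,0,-24] → .  [on edge]
    (1,4)@(3, 9): e=[12,4,0] → X  [on edge]
    (2,4)@(5, 9): e=[-16,8,24] → .
    (1,5)@(3, 11): e=[24,0,-8] → .  [on edge]
    (2,6)@(5, 13): e=[8,0,8] → X  [on edge]
    (3,6)@(7, 13): e=[-20,4,32] → .
  covered (3 px):
    . . . . . . . .
    X . . . . . . .
    . . . . . . . .
    . . . . . . . .
    . X . . . . . .
    . . . . . . . .
    . . X . . . . .
T1:
  2·area = 26
  edge (6, 8)→(14, 14): d=(8,6) right/bottom  bias=-1
  edge (14, 14)→(7, 12): d=(-7,-2) top-left  bias=+0
  edge (7, 12)→(6, 8): d=(-1,-4) top-left  bias=+0
    (3,4)@(7, 9): e=[2,21,3] → X
    (4,4)@(9, 9): e=[-10,25,11] → .
    (3,5)@(7, 11): e=[18,7,1] → X
    (4,5)@(9, 11): e=[6,11,9] → X
    (5,5)@(11, 11): e=[-6,15,17] → .
    (3,6)@(7, 13): e=[34,-7,-1] → .
    (4,6)@(9, 13): e=[22,-3,7] → .
    (5,6)@(11, 13): e=[10,1,15] → X
    (6,6)@(13, 13): e=[-2,5,23] → .
  covered (4 px):
    . . . . . . . .
    . . . . . . . .
    . . . . . . . .
    . . . . . . . .
    . . . X . . . .
    . . . X X . . .
    . . . . . X . .
T2:
  2·area = 26
  edge (2, 8)→(7, 6): d=(5,-2) top-left  bias=+0
  edge (7, 6)→(10, 10): d=(3,4) right/bottom  bias=-1
  edge (10, 10)→(2, 8): d=(-8,-2) top-left  bias=+0
    (2,3)@(5, 7): e=[1,11,14] → X
    (3,3)@(7, 7): e=[5,3,18] → X
    (4,3)@(9, 7): e=[9,-5,22] → .
    (2,4)@(5, 9): e=[11,17,-2] → .
    (3,4)@(7, 9): e=[15,9,2] → X
    (4,4)@(9, 9): e=[19,1,6] → X
    (5,4)@(11, 9): e=[23,-7,10] → .
    (3,5)@(7, 11): e=[25,15,-14] → .
    (4,5)@(9, 11): e=[29,7,-10] → .
  covered (4 px):
    . . . . . . . .
    . . . . . . . .
    . . . . . . . .
    . . X X . . . .
    . . . X X . . .
    . . . . . . . .
    . . . . . . . .
T3:
  2·area = 52
  edge (2, 0)→(14, 10): d=(12,10) right/bottom  bias=-1
  edge (14, 10)→(4, 6): d=(-10,-4) top-left  bias=+0
  edge (4, 6)→(2, 0): d=(-2,-6) top-left  bias=+0
    (1,0)@(3, 1): e=[2,46,4] → X
    (2,0)@(5, 1): e=[-18,54,16] → .
    (1,1)@(3, 3): e=[26,26,0] → X  [on edge]
    (2,1)@(5, 3): e=[6,34,12] → X
    (3,1)@(7, 3): e=[-14,42,24] → .
    (1,2)@(3, 5): e=[50,6,-4] → .
    (2,2)@(5, 5): e=[30,14,8] → X
    (3,2)@(7, 5): e=[10,22,20] → X
    (4,2)@(9, 5): e=[-10,30,32] → .
    (2,3)@(5, 7): e=[54,-6,4] → .
    (3,3)@(7, 7): e=[34,2,16] → X
    (4,3)@(9, 7): e=[14,10,28] → X
    (2,4)@(5, 9): e=[78,-26,0] → .  [on edge]
  covered (7 px):
    . X . . . . . .
    . X X . . . . .
    . . X X . . . .
    . . . X X . . .
    . . . . . . . .
    . . . . . . . .
    . . . . . . . .

Z-buffer (winner per pixel, '.' = empty):
  . 3 . . . . . .
  0 3 3 . . . . .
  . . 3 3 . . . .
  . . 2 3 3 . . .
  . 0 . 2 2 . . .
  . . . 1 1 . . .
  . . 0 . . 1 . .

Answer: -1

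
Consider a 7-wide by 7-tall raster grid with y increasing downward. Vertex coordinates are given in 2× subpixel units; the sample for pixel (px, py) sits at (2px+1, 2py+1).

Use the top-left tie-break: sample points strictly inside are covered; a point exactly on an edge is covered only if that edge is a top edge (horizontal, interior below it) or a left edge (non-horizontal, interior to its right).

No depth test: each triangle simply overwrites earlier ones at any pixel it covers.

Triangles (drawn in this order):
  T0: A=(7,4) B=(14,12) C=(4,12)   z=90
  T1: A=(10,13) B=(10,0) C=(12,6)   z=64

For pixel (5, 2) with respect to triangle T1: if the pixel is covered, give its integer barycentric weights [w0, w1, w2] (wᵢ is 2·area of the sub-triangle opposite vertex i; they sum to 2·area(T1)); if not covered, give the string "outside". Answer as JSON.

T0:
  2·area = 80
  edge (7, 4)→(14, 12): d=(7,8) right/bottom  bias=-1
  edge (14, 12)→(4, 12): d=(-10,0) right/bottom  bias=-1
  edge (4, 12)→(7, 4): d=(3,-8) top-left  bias=+0
    (3,2)@(7, 5): e=[7,70,3] → X
    (4,2)@(9, 5): e=[-9,70,19] → .
    (3,3)@(7, 7): e=[21,50,9] → X
    (4,3)@(9, 7): e=[5,50,25] → X
    (5,3)@(11, 7): e=[-11,50,41] → .
    (3,4)@(7, 9): e=[35,30,15] → X
    (5,4)@(11, 9): e=[3,30,47] → X
    (6,4)@(13, 9): e=[-13,30,63] → .
    (2,5)@(5, 11): e=[65,10,5] → X
    (6,5)@(13, 11): e=[1,10,69] → X
    (2,6)@(5, 13): e=[79,-10,11] → .
    (3,6)@(7, 13): e=[63,-10,27] → .
  covered (11 px):
    . . . . . . .
    . . . . . . .
    . . . X . . .
    . . . X X . .
    . . . X X X .
    . . X X X X X
    . . . . . . .
T1:
  2·area = 26
  edge (10, 13)→(10, 0): d=(0,-13) top-left  bias=+0
  edge (10, 0)→(12, 6): d=(2,6) right/bottom  bias=-1
  edge (12, 6)→(10, 13): d=(-2,7) right/bottom  bias=-1
    (5,1)@(11, 3): e=[13,0,13] → .  [on edge]
    (5,2)@(11, 5): e=[13,4,9] → X
    (6,2)@(13, 5): e=[39,-8,-5] → .
    (5,3)@(11, 7): e=[13,8,5] → X
    (6,3)@(13, 7): e=[39,-4,-9] → .
    (5,4)@(11, 9): e=[13,12,1] → X
    (6,4)@(13, 9): e=[39,0,-13] → .  [on edge]
    (5,5)@(11, 11): e=[13,16,-3] → .
  covered (3 px):
    . . . . . . .
    . . . . . . .
    . . . . . X .
    . . . . . X .
    . . . . . X .
    . . . . . . .
    . . . . . . .

Final: [4,9,13]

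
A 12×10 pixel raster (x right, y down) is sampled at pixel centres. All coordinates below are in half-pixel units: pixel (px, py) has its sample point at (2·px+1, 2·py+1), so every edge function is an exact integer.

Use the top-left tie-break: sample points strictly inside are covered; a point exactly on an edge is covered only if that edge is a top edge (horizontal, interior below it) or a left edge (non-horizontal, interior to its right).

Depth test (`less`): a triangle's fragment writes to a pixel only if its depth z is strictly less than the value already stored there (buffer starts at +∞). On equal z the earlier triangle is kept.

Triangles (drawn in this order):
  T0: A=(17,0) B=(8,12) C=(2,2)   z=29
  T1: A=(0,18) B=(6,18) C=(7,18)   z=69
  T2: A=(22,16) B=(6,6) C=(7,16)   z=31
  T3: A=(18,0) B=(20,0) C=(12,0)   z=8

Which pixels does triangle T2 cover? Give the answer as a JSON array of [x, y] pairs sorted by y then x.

T0:
  2·area = 162
  edge (17, 0)→(8, 12): d=(-9,12) right/bottom  bias=-1
  edge (8, 12)→(2, 2): d=(-6,-10) top-left  bias=+0
  edge (2, 2)→(17, 0): d=(15,-2) top-left  bias=+0
    (5,0)@(11, 1): e=[63,96,3] → #
    (6,0)@(13, 1): e=[39,116,7] → #
    (7,0)@(15, 1): e=[15,136,11] → #
    (8,0)@(17, 1): e=[-9,156,15] → ·
    (1,1)@(3, 3): e=[141,4,17] → #
    (2,1)@(5, 3): e=[117,24,21] → #
    (3,1)@(7, 3): e=[93,44,25] → #
    (4,1)@(9, 3): e=[69,64,29] → #
    (7,1)@(15, 3): e=[-3,124,41] → ·
    (1,2)@(3, 5): e=[123,-8,47] → ·
    (2,2)@(5, 5): e=[99,12,51] → #
    (7,2)@(15, 5): e=[-21,112,71] → ·
    (2,3)@(5, 7): e=[81,0,81] → #  [on edge]
    (5,8)@(11, 17): e=[-81,0,243] → ·  [on edge]
  covered (20 px):
    · · · · · # # # · · · ·
    · # # # # # # · · · · ·
    · · # # # # # · · · · ·
    · · # # # # · · · · · ·
    · · · # # · · · · · · ·
    · · · · · · · · · · · ·
    · · · · · · · · · · · ·
    · · · · · · · · · · · ·
    · · · · · · · · · · · ·
    · · · · · · · · · · · ·
T1:
  degenerate (2·area = 0) — covers nothing
T2:
  2·area = 150  (B↔C swapped to make it positive)
  edge (22, 16)→(7, 16): d=(-15,0) right/bottom  bias=-1
  edge (7, 16)→(6, 6): d=(-1,-10) top-left  bias=+0
  edge (6, 6)→(22, 16): d=(16,10) right/bottom  bias=-1
    (3,3)@(7, 7): e=[135,9,6] → #
    (4,3)@(9, 7): e=[135,29,-14] → ·
    (3,4)@(7, 9): e=[105,7,38] → #
    (4,4)@(9, 9): e=[105,27,18] → #
    (5,4)@(11, 9): e=[105,47,-2] → ·
    (3,5)@(7, 11): e=[75,5,70] → #
    (5,5)@(11, 11): e=[75,45,30] → #
    (6,5)@(13, 11): e=[75,65,10] → #
    (7,5)@(15, 11): e=[75,85,-10] → ·
    (3,6)@(7, 13): e=[45,3,102] → #
    (7,6)@(15, 13): e=[45,83,22] → #
    (8,6)@(17, 13): e=[45,103,2] → #
  covered (20 px):
    · · · · · · · · · · · ·
    · · · · · · · · · · · ·
    · · · · · · · · · · · ·
    · · · # · · · · · · · ·
    · · · # # · · · · · · ·
    · · · # # # # · · · · ·
    · · · # # # # # # · · ·
    · · · # # # # # # # · ·
    · · · · · · · · · · · ·
    · · · · · · · · · · · ·
T3:
  degenerate (2·area = 0) — covers nothing

Result: [[3,3],[3,4],[4,4],[3,5],[4,5],[5,5],[6,5],[3,6],[4,6],[5,6],[6,6],[7,6],[8,6],[3,7],[4,7],[5,7],[6,7],[7,7],[8,7],[9,7]]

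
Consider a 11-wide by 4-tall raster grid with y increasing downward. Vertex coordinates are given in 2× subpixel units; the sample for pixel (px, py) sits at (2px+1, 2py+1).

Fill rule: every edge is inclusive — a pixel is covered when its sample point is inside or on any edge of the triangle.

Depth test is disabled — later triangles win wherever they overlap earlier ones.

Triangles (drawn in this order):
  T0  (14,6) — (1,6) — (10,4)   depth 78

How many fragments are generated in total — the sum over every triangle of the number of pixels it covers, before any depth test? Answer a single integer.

T0:
  2·area = 26
  edge (14, 6)→(1, 6): d=(-13,0) inclusive
  edge (1, 6)→(10, 4): d=(9,-2) inclusive
  edge (10, 4)→(14, 6): d=(4,2) inclusive
    (3,2)@(7, 5): e=[13,3,10] → X
    (4,2)@(9, 5): e=[13,7,6] → X
    (5,2)@(11, 5): e=[13,11,2] → X
    (6,2)@(13, 5): e=[13,15,-2] → .
    (3,3)@(7, 7): e=[-13,21,18] → .
    (4,3)@(9, 7): e=[-13,25,14] → .
    (5,3)@(11, 7): e=[-13,29,10] → .
  covered (3 px):
    . . . . . . . . . . .
    . . . . . . . . . . .
    . . . X X X . . . . .
    . . . . . . . . . . .

Result: 3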